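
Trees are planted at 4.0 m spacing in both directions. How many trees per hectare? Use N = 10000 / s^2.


N = 10000 / 4.0^2 = 10000 / 16 = 625.000 ≈ 625 trees/ha

625 trees/ha


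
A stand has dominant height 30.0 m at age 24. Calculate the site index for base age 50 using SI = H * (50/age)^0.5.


50/24 = 2.08333
(2.08333)^0.5 = 1.44337
SI = 30.0 * 1.44337 = 43.3011 ≈ 43.3 m

43.3 m


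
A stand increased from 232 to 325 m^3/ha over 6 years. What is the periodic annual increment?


PAI = (V2 - V1) / period = (325 - 232) / 6 = 93 / 6 = 15.50 m^3/ha/yr

15.50 m^3/ha/yr


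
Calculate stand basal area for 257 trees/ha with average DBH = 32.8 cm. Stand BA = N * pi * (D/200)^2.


(D/200)^2 = (32.8/200)^2 = 0.164^2 = 0.026896
Individual BA = 3.141593 * 0.026896 = 0.0844963 m^2
Stand BA = 257 * 0.0844963 = 21.7155 ≈ 21.72 m^2/ha

21.72 m^2/ha


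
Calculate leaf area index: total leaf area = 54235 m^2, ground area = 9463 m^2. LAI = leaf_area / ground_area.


LAI = 54235 / 9463 = 5.7313 ≈ 5.73

5.73


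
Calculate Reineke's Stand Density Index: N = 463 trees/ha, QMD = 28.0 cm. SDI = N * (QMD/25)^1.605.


QMD/25 = 28.0/25 = 1.12
(1.12)^1.605 = exp(1.605 * ln(1.12)) = exp(1.605 * 0.113329) = exp(0.181893) = 1.19949
SDI = 463 * 1.19949 = 555.364 ≈ 555

555


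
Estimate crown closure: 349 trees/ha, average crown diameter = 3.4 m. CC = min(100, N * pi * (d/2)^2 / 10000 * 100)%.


(d/2)^2 = (3.4/2)^2 = 1.7^2 = 2.89
Crown area = 3.141593 * 2.89 = 9.07920 m^2
N * area / 10000 * 100 = 349 * 9.07920 / 10000 * 100 = 31.6864
CC = min(100, 31.6864) = 31.6864 ≈ 31.7%

31.7%


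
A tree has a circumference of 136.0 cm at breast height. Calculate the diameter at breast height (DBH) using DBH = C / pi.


DBH = C / pi = 136.0 / 3.141593 = 43.2901 ≈ 43.29 cm

43.29 cm


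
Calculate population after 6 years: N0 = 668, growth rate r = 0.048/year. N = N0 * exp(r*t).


r*t = 0.048 * 6 = 0.288
exp(0.288) = 1.33376
N = 668 * 1.33376 = 890.952 ≈ 891

891


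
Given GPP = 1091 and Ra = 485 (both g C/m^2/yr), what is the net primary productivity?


NPP = GPP - Ra = 1091 - 485 = 606 g C/m^2/yr

606 g C/m^2/yr


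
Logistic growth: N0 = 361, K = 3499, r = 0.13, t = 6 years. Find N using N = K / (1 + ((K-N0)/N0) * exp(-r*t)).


(K - N0)/N0 = (3499 - 361)/361 = 3138/361 = 8.69252
r*t = 0.13 * 6 = 0.78; exp(-0.78) = 0.458406
8.69252 * 0.458406 = 3.98470
1 + 3.98470 = 4.98470
N = 3499 / 4.98470 = 701.948 ≈ 702

702


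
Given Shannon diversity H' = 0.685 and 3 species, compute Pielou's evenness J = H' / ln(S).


ln(3) = 1.09861
J = H' / ln(S) = 0.685 / 1.09861 = 0.623515 ≈ 0.6235

0.6235


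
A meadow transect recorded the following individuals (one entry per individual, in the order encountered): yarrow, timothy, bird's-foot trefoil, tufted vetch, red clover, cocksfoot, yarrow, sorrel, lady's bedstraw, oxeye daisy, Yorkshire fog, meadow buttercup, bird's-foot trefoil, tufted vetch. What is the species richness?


Total individuals logged = 14
Distinct species (count of individuals): yarrow (2), timothy (1), bird's-foot trefoil (2), tufted vetch (2), red clover (1), cocksfoot (1), sorrel (1), lady's bedstraw (1), oxeye daisy (1), Yorkshire fog (1), meadow buttercup (1)
Species richness = number of distinct species = 11

11


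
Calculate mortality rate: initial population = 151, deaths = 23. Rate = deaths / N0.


Mortality rate = 23 / 151 = 0.152318 ≈ 0.1523

0.1523


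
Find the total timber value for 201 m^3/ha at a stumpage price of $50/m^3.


Value = 201 * 50 = $10050/ha

$10050/ha


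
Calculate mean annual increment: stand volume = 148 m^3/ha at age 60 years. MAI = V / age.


MAI = 148 / 60 = 2.4667 ≈ 2.47 m^3/ha/yr

2.47 m^3/ha/yr


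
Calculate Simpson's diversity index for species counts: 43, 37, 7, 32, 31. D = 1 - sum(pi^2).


Total N = 43 + 37 + 7 + 32 + 31 = 150
Per-species terms:
  p = 43/150 = 0.286667; p^2 = 0.286667^2 = 0.082178
  p = 37/150 = 0.246667; p^2 = 0.246667^2 = 0.060845
  p = 7/150 = 0.046667; p^2 = 0.046667^2 = 0.002178
  p = 32/150 = 0.213333; p^2 = 0.213333^2 = 0.045511
  p = 31/150 = 0.206667; p^2 = 0.206667^2 = 0.042711
sum(p^2) = 0.082178 + 0.060845 + 0.002178 + 0.045511 + 0.042711 = 0.233423
D = 1 - 0.233423 = 0.766577 ≈ 0.7666

0.7666


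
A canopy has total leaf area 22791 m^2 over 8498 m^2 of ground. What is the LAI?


LAI = 22791 / 8498 = 2.6819 ≈ 2.68

2.68


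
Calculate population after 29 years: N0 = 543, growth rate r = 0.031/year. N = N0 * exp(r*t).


r*t = 0.031 * 29 = 0.899
exp(0.899) = 2.45714
N = 543 * 2.45714 = 1334.23 ≈ 1334

1334


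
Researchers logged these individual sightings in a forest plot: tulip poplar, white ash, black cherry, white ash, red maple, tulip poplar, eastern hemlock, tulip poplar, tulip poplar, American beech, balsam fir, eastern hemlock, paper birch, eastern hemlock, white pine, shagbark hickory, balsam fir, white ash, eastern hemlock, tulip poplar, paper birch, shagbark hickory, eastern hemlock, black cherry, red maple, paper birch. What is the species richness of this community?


Total individuals logged = 26
Distinct species (count of individuals): tulip poplar (5), white ash (3), black cherry (2), red maple (2), eastern hemlock (5), American beech (1), balsam fir (2), paper birch (3), white pine (1), shagbark hickory (2)
Species richness = number of distinct species = 10

10


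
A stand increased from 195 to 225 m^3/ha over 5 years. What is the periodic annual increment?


PAI = (V2 - V1) / period = (225 - 195) / 5 = 30 / 5 = 6.00 m^3/ha/yr

6.00 m^3/ha/yr


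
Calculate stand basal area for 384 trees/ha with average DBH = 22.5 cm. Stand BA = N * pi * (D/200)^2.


(D/200)^2 = (22.5/200)^2 = 0.1125^2 = 0.01265625
Individual BA = 3.141593 * 0.01265625 = 0.0397608 m^2
Stand BA = 384 * 0.0397608 = 15.2681 ≈ 15.27 m^2/ha

15.27 m^2/ha


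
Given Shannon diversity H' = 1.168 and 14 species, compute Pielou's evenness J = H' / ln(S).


ln(14) = 2.63906
J = H' / ln(S) = 1.168 / 2.63906 = 0.442582 ≈ 0.4426

0.4426


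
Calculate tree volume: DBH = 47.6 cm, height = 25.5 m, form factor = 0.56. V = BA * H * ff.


(D/200)^2 = (47.6/200)^2 = 0.238^2 = 0.056644
BA = 3.141593 * 0.056644 = 0.177952 m^2
V = 0.177952 * 25.5 * 0.56 = 2.54115 ≈ 2.541 m^3

2.541 m^3


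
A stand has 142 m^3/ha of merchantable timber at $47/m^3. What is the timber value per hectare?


Value = 142 * 47 = $6674/ha

$6674/ha


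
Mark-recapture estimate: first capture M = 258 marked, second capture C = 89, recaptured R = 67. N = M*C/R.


N = M * C / R = 258 * 89 / 67 = 22962 / 67 = 342.72 ≈ 343

343 individuals


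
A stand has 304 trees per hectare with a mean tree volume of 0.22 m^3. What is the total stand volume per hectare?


V_stand = 304 * 0.22 = 66.88 ≈ 66.9 m^3/ha

66.9 m^3/ha


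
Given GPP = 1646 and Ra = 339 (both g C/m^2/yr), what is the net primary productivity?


NPP = GPP - Ra = 1646 - 339 = 1307 g C/m^2/yr

1307 g C/m^2/yr


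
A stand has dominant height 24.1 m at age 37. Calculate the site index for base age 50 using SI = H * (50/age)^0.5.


50/37 = 1.35135
(1.35135)^0.5 = 1.16248
SI = 24.1 * 1.16248 = 28.0158 ≈ 28.0 m

28.0 m


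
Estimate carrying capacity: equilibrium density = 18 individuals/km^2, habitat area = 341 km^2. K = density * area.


K = 18 * 341 = 6138 individuals

6138 individuals


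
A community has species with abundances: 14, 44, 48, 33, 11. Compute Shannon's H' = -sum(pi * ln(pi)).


Total N = 14 + 44 + 48 + 33 + 11 = 150
Per-species terms:
  p = 14/150 = 0.093333; ln(p) = -2.371582; p*ln(p) = 0.093333 * (-2.371582) = -0.221347
  p = 44/150 = 0.293333; ln(p) = -1.226447; p*ln(p) = 0.293333 * (-1.226447) = -0.359757
  p = 48/150 = 0.320000; ln(p) = -1.139434; p*ln(p) = 0.320000 * (-1.139434) = -0.364619
  p = 33/150 = 0.220000; ln(p) = -1.514128; p*ln(p) = 0.220000 * (-1.514128) = -0.333108
  p = 11/150 = 0.073333; ln(p) = -2.612745; p*ln(p) = 0.073333 * (-2.612745) = -0.191600
sum(p*ln(p)) = (-0.221347) + (-0.359757) + (-0.364619) + (-0.333108) + (-0.191600) = -1.470431
H' = -(-1.470431) = 1.470431 ≈ 1.4704

1.4704


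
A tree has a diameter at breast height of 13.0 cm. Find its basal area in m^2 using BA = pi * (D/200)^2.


D/200 = 13.0/200 = 0.065 m
(D/200)^2 = 0.065^2 = 0.004225
BA = 3.141593 * 0.004225 = 0.0132732 ≈ 0.0133 m^2

0.0133 m^2


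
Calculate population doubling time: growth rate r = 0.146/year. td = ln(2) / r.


td = ln(2) / 0.146 = 0.693147 / 0.146 = 4.74758 ≈ 4.7 years

4.7 years


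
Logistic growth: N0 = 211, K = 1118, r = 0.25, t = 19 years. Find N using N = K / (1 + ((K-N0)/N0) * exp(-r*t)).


(K - N0)/N0 = (1118 - 211)/211 = 907/211 = 4.29858
r*t = 0.25 * 19 = 4.75; exp(-4.75) = 0.00865170
4.29858 * 0.00865170 = 0.0371900
1 + 0.0371900 = 1.03719
N = 1118 / 1.03719 = 1077.91 ≈ 1078

1078


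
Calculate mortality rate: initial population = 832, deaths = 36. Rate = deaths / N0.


Mortality rate = 36 / 832 = 0.043269 ≈ 0.0433

0.0433


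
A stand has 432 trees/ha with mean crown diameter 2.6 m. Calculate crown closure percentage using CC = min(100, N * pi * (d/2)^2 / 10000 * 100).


(d/2)^2 = (2.6/2)^2 = 1.3^2 = 1.69
Crown area = 3.141593 * 1.69 = 5.30929 m^2
N * area / 10000 * 100 = 432 * 5.30929 / 10000 * 100 = 22.9361
CC = min(100, 22.9361) = 22.9361 ≈ 22.9%

22.9%


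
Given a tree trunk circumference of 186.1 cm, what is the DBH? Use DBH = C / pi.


DBH = C / pi = 186.1 / 3.141593 = 59.2375 ≈ 59.24 cm

59.24 cm


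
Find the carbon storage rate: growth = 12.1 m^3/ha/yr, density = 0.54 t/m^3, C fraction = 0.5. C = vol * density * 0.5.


C = 12.1 * 0.54 * 0.5 = 3.267 ≈ 3.27 t C/ha/yr

3.27 t C/ha/yr


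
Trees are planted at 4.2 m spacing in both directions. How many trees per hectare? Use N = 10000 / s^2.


N = 10000 / 4.2^2 = 10000 / 17.64 = 566.893 ≈ 567 trees/ha

567 trees/ha


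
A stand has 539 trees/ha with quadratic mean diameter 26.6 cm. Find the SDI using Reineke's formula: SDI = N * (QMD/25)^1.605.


QMD/25 = 26.6/25 = 1.064
(1.064)^1.605 = exp(1.605 * ln(1.064)) = exp(1.605 * 0.0620354) = exp(0.0995668) = 1.10469
SDI = 539 * 1.10469 = 595.428 ≈ 595

595


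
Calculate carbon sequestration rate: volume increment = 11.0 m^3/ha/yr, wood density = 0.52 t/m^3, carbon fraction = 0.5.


C = 11.0 * 0.52 * 0.5 = 2.86 t C/ha/yr

2.86 t C/ha/yr


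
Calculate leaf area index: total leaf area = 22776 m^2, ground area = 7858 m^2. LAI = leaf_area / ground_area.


LAI = 22776 / 7858 = 2.8984 ≈ 2.90

2.90


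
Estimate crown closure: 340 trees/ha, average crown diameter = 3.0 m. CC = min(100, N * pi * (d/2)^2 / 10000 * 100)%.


(d/2)^2 = (3.0/2)^2 = 1.5^2 = 2.25
Crown area = 3.141593 * 2.25 = 7.06858 m^2
N * area / 10000 * 100 = 340 * 7.06858 / 10000 * 100 = 24.0332
CC = min(100, 24.0332) = 24.0332 ≈ 24.0%

24.0%


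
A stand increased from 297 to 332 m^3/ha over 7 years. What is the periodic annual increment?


PAI = (V2 - V1) / period = (332 - 297) / 7 = 35 / 7 = 5.00 m^3/ha/yr

5.00 m^3/ha/yr


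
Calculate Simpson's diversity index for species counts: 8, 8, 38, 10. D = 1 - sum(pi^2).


Total N = 8 + 8 + 38 + 10 = 64
Per-species terms:
  p = 8/64 = 0.125000; p^2 = 0.125000^2 = 0.015625
  p = 8/64 = 0.125000; p^2 = 0.125000^2 = 0.015625
  p = 38/64 = 0.593750; p^2 = 0.593750^2 = 0.352539
  p = 10/64 = 0.156250; p^2 = 0.156250^2 = 0.024414
sum(p^2) = 0.015625 + 0.015625 + 0.352539 + 0.024414 = 0.408203
D = 1 - 0.408203 = 0.591797 ≈ 0.5918

0.5918


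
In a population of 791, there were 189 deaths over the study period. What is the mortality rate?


Mortality rate = 189 / 791 = 0.238938 ≈ 0.2389

0.2389


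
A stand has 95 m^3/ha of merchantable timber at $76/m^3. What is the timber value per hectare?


Value = 95 * 76 = $7220/ha

$7220/ha


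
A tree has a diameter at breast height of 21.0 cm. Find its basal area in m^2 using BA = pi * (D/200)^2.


D/200 = 21.0/200 = 0.105 m
(D/200)^2 = 0.105^2 = 0.011025
BA = 3.141593 * 0.011025 = 0.0346361 ≈ 0.0346 m^2

0.0346 m^2


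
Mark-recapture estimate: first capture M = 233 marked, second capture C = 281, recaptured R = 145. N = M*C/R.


N = M * C / R = 233 * 281 / 145 = 65473 / 145 = 451.54 ≈ 452

452 individuals


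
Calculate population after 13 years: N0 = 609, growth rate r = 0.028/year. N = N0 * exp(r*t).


r*t = 0.028 * 13 = 0.364
exp(0.364) = 1.43907
N = 609 * 1.43907 = 876.394 ≈ 876

876


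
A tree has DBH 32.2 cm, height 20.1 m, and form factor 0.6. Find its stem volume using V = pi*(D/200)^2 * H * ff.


(D/200)^2 = (32.2/200)^2 = 0.161^2 = 0.025921
BA = 3.141593 * 0.025921 = 0.0814332 m^2
V = 0.0814332 * 20.1 * 0.6 = 0.982084 ≈ 0.982 m^3

0.982 m^3


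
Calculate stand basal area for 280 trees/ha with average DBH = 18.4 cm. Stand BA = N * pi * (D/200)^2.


(D/200)^2 = (18.4/200)^2 = 0.092^2 = 0.008464
Individual BA = 3.141593 * 0.008464 = 0.0265904 m^2
Stand BA = 280 * 0.0265904 = 7.44531 ≈ 7.45 m^2/ha

7.45 m^2/ha


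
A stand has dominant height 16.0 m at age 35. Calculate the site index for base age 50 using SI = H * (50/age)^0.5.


50/35 = 1.42857
(1.42857)^0.5 = 1.19523
SI = 16.0 * 1.19523 = 19.1237 ≈ 19.1 m

19.1 m


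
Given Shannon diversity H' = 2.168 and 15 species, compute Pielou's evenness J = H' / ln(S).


ln(15) = 2.70805
J = H' / ln(S) = 2.168 / 2.70805 = 0.800576 ≈ 0.8006

0.8006


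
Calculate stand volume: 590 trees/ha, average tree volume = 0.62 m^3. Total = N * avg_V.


V_stand = 590 * 0.62 = 365.8 m^3/ha

365.8 m^3/ha


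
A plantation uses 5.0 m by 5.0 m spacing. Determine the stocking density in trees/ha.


N = 10000 / 5.0^2 = 10000 / 25 = 400.000 ≈ 400 trees/ha

400 trees/ha


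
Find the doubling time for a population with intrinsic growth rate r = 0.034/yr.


td = ln(2) / 0.034 = 0.693147 / 0.034 = 20.3867 ≈ 20.4 years

20.4 years


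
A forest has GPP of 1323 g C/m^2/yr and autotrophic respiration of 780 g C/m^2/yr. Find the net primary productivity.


NPP = GPP - Ra = 1323 - 780 = 543 g C/m^2/yr

543 g C/m^2/yr


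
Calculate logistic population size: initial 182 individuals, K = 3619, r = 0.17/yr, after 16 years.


(K - N0)/N0 = (3619 - 182)/182 = 3437/182 = 18.8846
r*t = 0.17 * 16 = 2.72; exp(-2.72) = 0.0658748
18.8846 * 0.0658748 = 1.24402
1 + 1.24402 = 2.24402
N = 3619 / 2.24402 = 1612.73 ≈ 1613

1613


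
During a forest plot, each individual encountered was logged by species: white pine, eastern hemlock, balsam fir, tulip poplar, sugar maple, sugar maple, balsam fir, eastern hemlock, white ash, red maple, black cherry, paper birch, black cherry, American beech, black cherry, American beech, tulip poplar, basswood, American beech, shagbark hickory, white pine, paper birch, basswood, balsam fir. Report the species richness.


Total individuals logged = 24
Distinct species (count of individuals): white pine (2), eastern hemlock (2), balsam fir (3), tulip poplar (2), sugar maple (2), white ash (1), red maple (1), black cherry (3), paper birch (2), American beech (3), basswood (2), shagbark hickory (1)
Species richness = number of distinct species = 12

12


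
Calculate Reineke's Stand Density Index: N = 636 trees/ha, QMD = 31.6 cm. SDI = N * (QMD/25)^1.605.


QMD/25 = 31.6/25 = 1.264
(1.264)^1.605 = exp(1.605 * ln(1.264)) = exp(1.605 * 0.234281) = exp(0.376021) = 1.45648
SDI = 636 * 1.45648 = 926.321 ≈ 926

926


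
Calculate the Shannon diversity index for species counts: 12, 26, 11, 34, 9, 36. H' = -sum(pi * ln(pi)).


Total N = 12 + 26 + 11 + 34 + 9 + 36 = 128
Per-species terms:
  p = 12/128 = 0.093750; ln(p) = -2.367124; p*ln(p) = 0.093750 * (-2.367124) = -0.221918
  p = 26/128 = 0.203125; ln(p) = -1.593934; p*ln(p) = 0.203125 * (-1.593934) = -0.323768
  p = 11/128 = 0.085938; ln(p) = -2.454129; p*ln(p) = 0.085938 * (-2.454129) = -0.210903
  p = 34/128 = 0.265625; ln(p) = -1.325670; p*ln(p) = 0.265625 * (-1.325670) = -0.352131
  p = 9/128 = 0.070313; ln(p) = -2.654799; p*ln(p) = 0.070313 * (-2.654799) = -0.186667
  p = 36/128 = 0.281250; ln(p) = -1.268511; p*ln(p) = 0.281250 * (-1.268511) = -0.356769
sum(p*ln(p)) = (-0.221918) + (-0.323768) + (-0.210903) + (-0.352131) + (-0.186667) + (-0.356769) = -1.652156
H' = -(-1.652156) = 1.652156 ≈ 1.6522

1.6522


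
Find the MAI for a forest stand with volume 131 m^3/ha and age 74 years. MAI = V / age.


MAI = 131 / 74 = 1.7703 ≈ 1.77 m^3/ha/yr

1.77 m^3/ha/yr


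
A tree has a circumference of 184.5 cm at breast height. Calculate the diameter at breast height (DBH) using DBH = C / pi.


DBH = C / pi = 184.5 / 3.141593 = 58.7282 ≈ 58.73 cm

58.73 cm


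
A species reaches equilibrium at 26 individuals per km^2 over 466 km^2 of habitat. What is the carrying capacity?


K = 26 * 466 = 12116 individuals

12116 individuals


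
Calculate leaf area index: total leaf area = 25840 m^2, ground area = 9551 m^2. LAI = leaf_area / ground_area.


LAI = 25840 / 9551 = 2.7055 ≈ 2.71

2.71


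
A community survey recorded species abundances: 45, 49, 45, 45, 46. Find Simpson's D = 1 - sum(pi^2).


Total N = 45 + 49 + 45 + 45 + 46 = 230
Per-species terms:
  p = 45/230 = 0.195652; p^2 = 0.195652^2 = 0.038280
  p = 49/230 = 0.213043; p^2 = 0.213043^2 = 0.045387
  p = 45/230 = 0.195652; p^2 = 0.195652^2 = 0.038280
  p = 45/230 = 0.195652; p^2 = 0.195652^2 = 0.038280
  p = 46/230 = 0.200000; p^2 = 0.200000^2 = 0.040000
sum(p^2) = 0.038280 + 0.045387 + 0.038280 + 0.038280 + 0.040000 = 0.200227
D = 1 - 0.200227 = 0.799773 ≈ 0.7998

0.7998


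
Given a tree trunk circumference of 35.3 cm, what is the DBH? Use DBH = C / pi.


DBH = C / pi = 35.3 / 3.141593 = 11.2363 ≈ 11.24 cm

11.24 cm


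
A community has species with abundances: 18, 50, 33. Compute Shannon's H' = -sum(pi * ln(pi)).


Total N = 18 + 50 + 33 = 101
Per-species terms:
  p = 18/101 = 0.178218; ln(p) = -1.724748; p*ln(p) = 0.178218 * (-1.724748) = -0.307381
  p = 50/101 = 0.495050; ln(p) = -0.703097; p*ln(p) = 0.495050 * (-0.703097) = -0.348068
  p = 33/101 = 0.326733; ln(p) = -1.118612; p*ln(p) = 0.326733 * (-1.118612) = -0.365487
sum(p*ln(p)) = (-0.307381) + (-0.348068) + (-0.365487) = -1.020936
H' = -(-1.020936) = 1.020936 ≈ 1.0209

1.0209


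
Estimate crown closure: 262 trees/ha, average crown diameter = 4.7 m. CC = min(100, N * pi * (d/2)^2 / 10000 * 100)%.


(d/2)^2 = (4.7/2)^2 = 2.35^2 = 5.5225
Crown area = 3.141593 * 5.5225 = 17.3494 m^2
N * area / 10000 * 100 = 262 * 17.3494 / 10000 * 100 = 45.4554
CC = min(100, 45.4554) = 45.4554 ≈ 45.5%

45.5%


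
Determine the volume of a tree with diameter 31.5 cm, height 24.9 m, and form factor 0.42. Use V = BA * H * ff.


(D/200)^2 = (31.5/200)^2 = 0.1575^2 = 0.02480625
BA = 3.141593 * 0.02480625 = 0.0779311 m^2
V = 0.0779311 * 24.9 * 0.42 = 0.815003 ≈ 0.815 m^3

0.815 m^3


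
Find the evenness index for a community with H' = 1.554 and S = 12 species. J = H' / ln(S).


ln(12) = 2.48491
J = H' / ln(S) = 1.554 / 2.48491 = 0.625375 ≈ 0.6254

0.6254


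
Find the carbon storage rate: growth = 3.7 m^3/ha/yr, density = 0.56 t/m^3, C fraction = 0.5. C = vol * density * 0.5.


C = 3.7 * 0.56 * 0.5 = 1.036 ≈ 1.04 t C/ha/yr

1.04 t C/ha/yr


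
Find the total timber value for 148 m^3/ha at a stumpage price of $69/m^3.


Value = 148 * 69 = $10212/ha

$10212/ha


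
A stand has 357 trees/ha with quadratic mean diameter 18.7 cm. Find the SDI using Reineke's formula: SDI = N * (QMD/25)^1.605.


QMD/25 = 18.7/25 = 0.748
(0.748)^1.605 = exp(1.605 * ln(0.748)) = exp(1.605 * (-0.290352)) = exp(-0.466015) = 0.627498
SDI = 357 * 0.627498 = 224.017 ≈ 224

224


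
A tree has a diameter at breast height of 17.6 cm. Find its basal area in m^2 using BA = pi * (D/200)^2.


D/200 = 17.6/200 = 0.088 m
(D/200)^2 = 0.088^2 = 0.007744
BA = 3.141593 * 0.007744 = 0.0243285 ≈ 0.0243 m^2

0.0243 m^2


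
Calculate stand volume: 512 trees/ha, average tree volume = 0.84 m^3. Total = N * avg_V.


V_stand = 512 * 0.84 = 430.08 ≈ 430.1 m^3/ha

430.1 m^3/ha


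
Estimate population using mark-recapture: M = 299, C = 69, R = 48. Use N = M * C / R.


N = M * C / R = 299 * 69 / 48 = 20631 / 48 = 429.81 ≈ 430

430 individuals


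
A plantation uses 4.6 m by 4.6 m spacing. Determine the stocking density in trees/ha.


N = 10000 / 4.6^2 = 10000 / 21.16 = 472.590 ≈ 473 trees/ha

473 trees/ha


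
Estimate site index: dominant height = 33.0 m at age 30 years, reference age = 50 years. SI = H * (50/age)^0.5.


50/30 = 1.66667
(1.66667)^0.5 = 1.29100
SI = 33.0 * 1.29100 = 42.6030 ≈ 42.6 m

42.6 m


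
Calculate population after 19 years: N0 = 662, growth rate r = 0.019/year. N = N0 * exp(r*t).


r*t = 0.019 * 19 = 0.361
exp(0.361) = 1.43476
N = 662 * 1.43476 = 949.811 ≈ 950

950


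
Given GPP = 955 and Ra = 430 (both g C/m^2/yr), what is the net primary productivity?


NPP = GPP - Ra = 955 - 430 = 525 g C/m^2/yr

525 g C/m^2/yr


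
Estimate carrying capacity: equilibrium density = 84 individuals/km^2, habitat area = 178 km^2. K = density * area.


K = 84 * 178 = 14952 individuals

14952 individuals


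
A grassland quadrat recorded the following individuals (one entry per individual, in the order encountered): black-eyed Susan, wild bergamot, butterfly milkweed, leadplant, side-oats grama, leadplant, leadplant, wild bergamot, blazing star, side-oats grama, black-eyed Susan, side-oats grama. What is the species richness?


Total individuals logged = 12
Distinct species (count of individuals): black-eyed Susan (2), wild bergamot (2), butterfly milkweed (1), leadplant (3), side-oats grama (3), blazing star (1)
Species richness = number of distinct species = 6

6


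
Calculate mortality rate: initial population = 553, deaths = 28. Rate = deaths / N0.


Mortality rate = 28 / 553 = 0.050633 ≈ 0.0506

0.0506


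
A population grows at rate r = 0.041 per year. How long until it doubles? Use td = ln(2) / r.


td = ln(2) / 0.041 = 0.693147 / 0.041 = 16.9060 ≈ 16.9 years

16.9 years


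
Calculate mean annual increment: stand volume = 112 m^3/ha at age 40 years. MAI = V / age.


MAI = 112 / 40 = 2.80 m^3/ha/yr

2.80 m^3/ha/yr


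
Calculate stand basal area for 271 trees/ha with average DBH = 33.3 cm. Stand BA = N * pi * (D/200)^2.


(D/200)^2 = (33.3/200)^2 = 0.1665^2 = 0.02772225
Individual BA = 3.141593 * 0.02772225 = 0.0870920 m^2
Stand BA = 271 * 0.0870920 = 23.6019 ≈ 23.60 m^2/ha

23.60 m^2/ha


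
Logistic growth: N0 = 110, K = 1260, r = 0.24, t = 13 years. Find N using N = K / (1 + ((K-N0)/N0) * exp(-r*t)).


(K - N0)/N0 = (1260 - 110)/110 = 1150/110 = 10.4545
r*t = 0.24 * 13 = 3.12; exp(-3.12) = 0.0441572
10.4545 * 0.0441572 = 0.461641
1 + 0.461641 = 1.46164
N = 1260 / 1.46164 = 862.045 ≈ 862

862


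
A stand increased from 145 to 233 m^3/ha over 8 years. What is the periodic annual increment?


PAI = (V2 - V1) / period = (233 - 145) / 8 = 88 / 8 = 11.00 m^3/ha/yr

11.00 m^3/ha/yr


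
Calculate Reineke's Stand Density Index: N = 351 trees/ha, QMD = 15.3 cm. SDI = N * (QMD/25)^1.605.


QMD/25 = 15.3/25 = 0.612
(0.612)^1.605 = exp(1.605 * ln(0.612)) = exp(1.605 * (-0.491023)) = exp(-0.788092) = 0.454712
SDI = 351 * 0.454712 = 159.604 ≈ 160

160


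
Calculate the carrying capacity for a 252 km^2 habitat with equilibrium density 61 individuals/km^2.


K = 61 * 252 = 15372 individuals

15372 individuals


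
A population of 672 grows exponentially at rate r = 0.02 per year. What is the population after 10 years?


r*t = 0.02 * 10 = 0.2
exp(0.2) = 1.22140
N = 672 * 1.22140 = 820.781 ≈ 821

821


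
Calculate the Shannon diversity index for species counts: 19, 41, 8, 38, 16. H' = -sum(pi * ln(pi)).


Total N = 19 + 41 + 8 + 38 + 16 = 122
Per-species terms:
  p = 19/122 = 0.155738; ln(p) = -1.859580; p*ln(p) = 0.155738 * (-1.859580) = -0.289607
  p = 41/122 = 0.336066; ln(p) = -1.090448; p*ln(p) = 0.336066 * (-1.090448) = -0.366462
  p = 8/122 = 0.065574; ln(p) = -2.724576; p*ln(p) = 0.065574 * (-2.724576) = -0.178661
  p = 38/122 = 0.311475; ln(p) = -1.166436; p*ln(p) = 0.311475 * (-1.166436) = -0.363316
  p = 16/122 = 0.131148; ln(p) = -2.031429; p*ln(p) = 0.131148 * (-2.031429) = -0.266418
sum(p*ln(p)) = (-0.289607) + (-0.366462) + (-0.178661) + (-0.363316) + (-0.266418) = -1.464464
H' = -(-1.464464) = 1.464464 ≈ 1.4645

1.4645


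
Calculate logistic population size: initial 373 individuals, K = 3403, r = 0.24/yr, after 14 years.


(K - N0)/N0 = (3403 - 373)/373 = 3030/373 = 8.12332
r*t = 0.24 * 14 = 3.36; exp(-3.36) = 0.0347353
8.12332 * 0.0347353 = 0.282166
1 + 0.282166 = 1.28217
N = 3403 / 1.28217 = 2654.09 ≈ 2654

2654


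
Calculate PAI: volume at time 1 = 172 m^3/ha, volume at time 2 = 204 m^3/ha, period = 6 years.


PAI = (V2 - V1) / period = (204 - 172) / 6 = 32 / 6 = 5.3333 ≈ 5.33 m^3/ha/yr

5.33 m^3/ha/yr


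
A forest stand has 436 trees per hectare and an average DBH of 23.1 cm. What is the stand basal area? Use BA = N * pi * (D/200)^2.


(D/200)^2 = (23.1/200)^2 = 0.1155^2 = 0.01334025
Individual BA = 3.141593 * 0.01334025 = 0.0419096 m^2
Stand BA = 436 * 0.0419096 = 18.2726 ≈ 18.27 m^2/ha

18.27 m^2/ha


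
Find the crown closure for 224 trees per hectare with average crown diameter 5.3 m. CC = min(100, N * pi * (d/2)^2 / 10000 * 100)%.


(d/2)^2 = (5.3/2)^2 = 2.65^2 = 7.0225
Crown area = 3.141593 * 7.0225 = 22.0618 m^2
N * area / 10000 * 100 = 224 * 22.0618 / 10000 * 100 = 49.4184
CC = min(100, 49.4184) = 49.4184 ≈ 49.4%

49.4%


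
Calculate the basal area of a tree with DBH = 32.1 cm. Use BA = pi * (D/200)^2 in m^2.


D/200 = 32.1/200 = 0.1605 m
(D/200)^2 = 0.1605^2 = 0.02576025
BA = 3.141593 * 0.02576025 = 0.0809282 ≈ 0.0809 m^2

0.0809 m^2


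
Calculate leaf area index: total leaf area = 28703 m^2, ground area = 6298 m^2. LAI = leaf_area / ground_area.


LAI = 28703 / 6298 = 4.5575 ≈ 4.56

4.56


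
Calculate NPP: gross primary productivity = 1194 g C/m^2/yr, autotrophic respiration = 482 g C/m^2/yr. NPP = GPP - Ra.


NPP = GPP - Ra = 1194 - 482 = 712 g C/m^2/yr

712 g C/m^2/yr


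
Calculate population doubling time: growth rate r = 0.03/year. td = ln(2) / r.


td = ln(2) / 0.03 = 0.693147 / 0.03 = 23.1049 ≈ 23.1 years

23.1 years


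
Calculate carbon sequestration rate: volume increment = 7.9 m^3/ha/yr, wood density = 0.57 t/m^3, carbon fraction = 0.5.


C = 7.9 * 0.57 * 0.5 = 2.2515 ≈ 2.25 t C/ha/yr

2.25 t C/ha/yr


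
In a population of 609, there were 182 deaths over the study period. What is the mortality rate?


Mortality rate = 182 / 609 = 0.298851 ≈ 0.2989

0.2989


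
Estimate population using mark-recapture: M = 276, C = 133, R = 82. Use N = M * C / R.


N = M * C / R = 276 * 133 / 82 = 36708 / 82 = 447.66 ≈ 448

448 individuals


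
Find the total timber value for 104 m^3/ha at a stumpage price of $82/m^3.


Value = 104 * 82 = $8528/ha

$8528/ha


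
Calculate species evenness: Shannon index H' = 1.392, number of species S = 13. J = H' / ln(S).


ln(13) = 2.56495
J = H' / ln(S) = 1.392 / 2.56495 = 0.542701 ≈ 0.5427

0.5427


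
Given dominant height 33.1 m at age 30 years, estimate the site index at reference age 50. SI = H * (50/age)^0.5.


50/30 = 1.66667
(1.66667)^0.5 = 1.29100
SI = 33.1 * 1.29100 = 42.7321 ≈ 42.7 m

42.7 m


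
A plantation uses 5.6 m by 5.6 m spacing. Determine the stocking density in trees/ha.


N = 10000 / 5.6^2 = 10000 / 31.36 = 318.878 ≈ 319 trees/ha

319 trees/ha


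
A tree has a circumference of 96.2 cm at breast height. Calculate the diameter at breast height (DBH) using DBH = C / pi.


DBH = C / pi = 96.2 / 3.141593 = 30.6214 ≈ 30.62 cm

30.62 cm


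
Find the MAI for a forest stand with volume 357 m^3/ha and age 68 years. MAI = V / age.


MAI = 357 / 68 = 5.25 m^3/ha/yr

5.25 m^3/ha/yr


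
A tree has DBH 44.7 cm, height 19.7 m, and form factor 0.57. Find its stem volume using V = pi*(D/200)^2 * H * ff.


(D/200)^2 = (44.7/200)^2 = 0.2235^2 = 0.04995225
BA = 3.141593 * 0.04995225 = 0.156930 m^2
V = 0.156930 * 19.7 * 0.57 = 1.76217 ≈ 1.762 m^3

1.762 m^3


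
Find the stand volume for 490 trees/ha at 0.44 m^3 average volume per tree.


V_stand = 490 * 0.44 = 215.6 m^3/ha

215.6 m^3/ha


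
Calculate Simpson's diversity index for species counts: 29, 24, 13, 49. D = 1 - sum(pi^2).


Total N = 29 + 24 + 13 + 49 = 115
Per-species terms:
  p = 29/115 = 0.252174; p^2 = 0.252174^2 = 0.063592
  p = 24/115 = 0.208696; p^2 = 0.208696^2 = 0.043554
  p = 13/115 = 0.113043; p^2 = 0.113043^2 = 0.012779
  p = 49/115 = 0.426087; p^2 = 0.426087^2 = 0.181550
sum(p^2) = 0.063592 + 0.043554 + 0.012779 + 0.181550 = 0.301475
D = 1 - 0.301475 = 0.698525 ≈ 0.6985

0.6985


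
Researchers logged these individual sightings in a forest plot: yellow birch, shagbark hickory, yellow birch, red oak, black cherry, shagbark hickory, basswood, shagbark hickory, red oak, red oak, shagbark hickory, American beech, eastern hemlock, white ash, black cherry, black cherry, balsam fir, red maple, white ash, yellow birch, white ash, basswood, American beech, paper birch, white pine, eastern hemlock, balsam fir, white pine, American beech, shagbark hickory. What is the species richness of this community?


Total individuals logged = 30
Distinct species (count of individuals): yellow birch (3), shagbark hickory (5), red oak (3), black cherry (3), basswood (2), American beech (3), eastern hemlock (2), white ash (3), balsam fir (2), red maple (1), paper birch (1), white pine (2)
Species richness = number of distinct species = 12

12


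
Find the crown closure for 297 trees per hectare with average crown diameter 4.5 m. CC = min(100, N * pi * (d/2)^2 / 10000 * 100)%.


(d/2)^2 = (4.5/2)^2 = 2.25^2 = 5.0625
Crown area = 3.141593 * 5.0625 = 15.9043 m^2
N * area / 10000 * 100 = 297 * 15.9043 / 10000 * 100 = 47.2358
CC = min(100, 47.2358) = 47.2358 ≈ 47.2%

47.2%


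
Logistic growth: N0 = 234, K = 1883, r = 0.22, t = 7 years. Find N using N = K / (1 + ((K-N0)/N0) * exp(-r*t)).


(K - N0)/N0 = (1883 - 234)/234 = 1649/234 = 7.04701
r*t = 0.22 * 7 = 1.54; exp(-1.54) = 0.214381
7.04701 * 0.214381 = 1.51075
1 + 1.51075 = 2.51075
N = 1883 / 2.51075 = 749.975 ≈ 750

750


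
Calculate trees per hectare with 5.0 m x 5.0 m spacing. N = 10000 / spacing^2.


N = 10000 / 5.0^2 = 10000 / 25 = 400.000 ≈ 400 trees/ha

400 trees/ha


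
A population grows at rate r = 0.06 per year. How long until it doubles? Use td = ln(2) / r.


td = ln(2) / 0.06 = 0.693147 / 0.06 = 11.5525 ≈ 11.6 years

11.6 years


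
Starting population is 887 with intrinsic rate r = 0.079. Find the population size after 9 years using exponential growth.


r*t = 0.079 * 9 = 0.711
exp(0.711) = 2.03603
N = 887 * 2.03603 = 1805.96 ≈ 1806

1806


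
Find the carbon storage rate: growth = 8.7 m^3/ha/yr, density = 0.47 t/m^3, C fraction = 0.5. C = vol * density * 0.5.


C = 8.7 * 0.47 * 0.5 = 2.0445 ≈ 2.04 t C/ha/yr

2.04 t C/ha/yr


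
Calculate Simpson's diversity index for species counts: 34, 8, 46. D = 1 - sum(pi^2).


Total N = 34 + 8 + 46 = 88
Per-species terms:
  p = 34/88 = 0.386364; p^2 = 0.386364^2 = 0.149277
  p = 8/88 = 0.090909; p^2 = 0.090909^2 = 0.008264
  p = 46/88 = 0.522727; p^2 = 0.522727^2 = 0.273244
sum(p^2) = 0.149277 + 0.008264 + 0.273244 = 0.430785
D = 1 - 0.430785 = 0.569215 ≈ 0.5692

0.5692


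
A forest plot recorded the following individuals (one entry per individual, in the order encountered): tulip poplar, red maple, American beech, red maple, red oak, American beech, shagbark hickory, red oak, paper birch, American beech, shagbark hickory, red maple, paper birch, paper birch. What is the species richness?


Total individuals logged = 14
Distinct species (count of individuals): tulip poplar (1), red maple (3), American beech (3), red oak (2), shagbark hickory (2), paper birch (3)
Species richness = number of distinct species = 6

6


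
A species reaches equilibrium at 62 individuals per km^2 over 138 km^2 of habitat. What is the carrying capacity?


K = 62 * 138 = 8556 individuals

8556 individuals


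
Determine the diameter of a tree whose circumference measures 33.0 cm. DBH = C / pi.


DBH = C / pi = 33.0 / 3.141593 = 10.5042 ≈ 10.50 cm

10.50 cm


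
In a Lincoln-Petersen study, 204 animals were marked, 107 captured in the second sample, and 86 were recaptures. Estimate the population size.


N = M * C / R = 204 * 107 / 86 = 21828 / 86 = 253.81 ≈ 254

254 individuals


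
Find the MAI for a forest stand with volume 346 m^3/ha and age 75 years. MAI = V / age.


MAI = 346 / 75 = 4.6133 ≈ 4.61 m^3/ha/yr

4.61 m^3/ha/yr


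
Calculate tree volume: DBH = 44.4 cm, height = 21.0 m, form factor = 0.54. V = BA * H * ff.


(D/200)^2 = (44.4/200)^2 = 0.222^2 = 0.049284
BA = 3.141593 * 0.049284 = 0.154830 m^2
V = 0.154830 * 21.0 * 0.54 = 1.75577 ≈ 1.756 m^3

1.756 m^3


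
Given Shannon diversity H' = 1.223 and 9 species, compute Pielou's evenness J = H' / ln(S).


ln(9) = 2.19722
J = H' / ln(S) = 1.223 / 2.19722 = 0.556612 ≈ 0.5566

0.5566


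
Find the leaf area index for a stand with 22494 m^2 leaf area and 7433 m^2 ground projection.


LAI = 22494 / 7433 = 3.0262 ≈ 3.03

3.03


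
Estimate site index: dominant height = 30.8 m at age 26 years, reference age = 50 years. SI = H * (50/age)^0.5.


50/26 = 1.92308
(1.92308)^0.5 = 1.38675
SI = 30.8 * 1.38675 = 42.7119 ≈ 42.7 m

42.7 m


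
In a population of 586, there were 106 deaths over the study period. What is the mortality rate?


Mortality rate = 106 / 586 = 0.180887 ≈ 0.1809

0.1809


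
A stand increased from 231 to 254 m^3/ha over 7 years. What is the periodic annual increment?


PAI = (V2 - V1) / period = (254 - 231) / 7 = 23 / 7 = 3.2857 ≈ 3.29 m^3/ha/yr

3.29 m^3/ha/yr


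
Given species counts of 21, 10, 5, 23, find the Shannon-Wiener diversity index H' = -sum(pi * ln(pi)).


Total N = 21 + 10 + 5 + 23 = 59
Per-species terms:
  p = 21/59 = 0.355932; ln(p) = -1.033016; p*ln(p) = 0.355932 * (-1.033016) = -0.367683
  p = 10/59 = 0.169492; ln(p) = -1.774950; p*ln(p) = 0.169492 * (-1.774950) = -0.300840
  p = 5/59 = 0.084746; ln(p) = -2.468097; p*ln(p) = 0.084746 * (-2.468097) = -0.209161
  p = 23/59 = 0.389831; ln(p) = -0.942042; p*ln(p) = 0.389831 * (-0.942042) = -0.367237
sum(p*ln(p)) = (-0.367683) + (-0.300840) + (-0.209161) + (-0.367237) = -1.244921
H' = -(-1.244921) = 1.244921 ≈ 1.2449

1.2449


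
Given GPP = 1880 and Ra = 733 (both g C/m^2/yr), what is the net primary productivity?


NPP = GPP - Ra = 1880 - 733 = 1147 g C/m^2/yr

1147 g C/m^2/yr


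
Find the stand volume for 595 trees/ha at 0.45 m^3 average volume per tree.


V_stand = 595 * 0.45 = 267.75 ≈ 267.8 m^3/ha

267.8 m^3/ha


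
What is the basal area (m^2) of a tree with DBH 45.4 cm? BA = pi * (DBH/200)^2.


D/200 = 45.4/200 = 0.227 m
(D/200)^2 = 0.227^2 = 0.051529
BA = 3.141593 * 0.051529 = 0.161883 ≈ 0.1619 m^2

0.1619 m^2


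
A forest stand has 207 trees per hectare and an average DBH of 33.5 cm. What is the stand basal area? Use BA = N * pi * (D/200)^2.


(D/200)^2 = (33.5/200)^2 = 0.1675^2 = 0.02805625
Individual BA = 3.141593 * 0.02805625 = 0.0881413 m^2
Stand BA = 207 * 0.0881413 = 18.2452 ≈ 18.25 m^2/ha

18.25 m^2/ha


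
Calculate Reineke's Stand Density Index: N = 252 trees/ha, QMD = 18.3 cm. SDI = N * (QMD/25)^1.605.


QMD/25 = 18.3/25 = 0.732
(0.732)^1.605 = exp(1.605 * ln(0.732)) = exp(1.605 * (-0.311975)) = exp(-0.500720) = 0.606094
SDI = 252 * 0.606094 = 152.736 ≈ 153

153


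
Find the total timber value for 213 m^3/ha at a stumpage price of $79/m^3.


Value = 213 * 79 = $16827/ha

$16827/ha


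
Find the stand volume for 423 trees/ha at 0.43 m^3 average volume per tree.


V_stand = 423 * 0.43 = 181.89 ≈ 181.9 m^3/ha

181.9 m^3/ha


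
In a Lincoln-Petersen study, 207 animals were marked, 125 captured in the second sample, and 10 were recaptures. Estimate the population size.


N = M * C / R = 207 * 125 / 10 = 25875 / 10 = 2587.50 ≈ 2588

2588 individuals


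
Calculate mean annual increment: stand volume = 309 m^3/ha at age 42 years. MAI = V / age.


MAI = 309 / 42 = 7.3571 ≈ 7.36 m^3/ha/yr

7.36 m^3/ha/yr


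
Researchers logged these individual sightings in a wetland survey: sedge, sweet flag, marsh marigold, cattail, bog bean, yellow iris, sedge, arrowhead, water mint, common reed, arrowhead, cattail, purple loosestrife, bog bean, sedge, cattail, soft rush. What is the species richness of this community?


Total individuals logged = 17
Distinct species (count of individuals): sedge (3), sweet flag (1), marsh marigold (1), cattail (3), bog bean (2), yellow iris (1), arrowhead (2), water mint (1), common reed (1), purple loosestrife (1), soft rush (1)
Species richness = number of distinct species = 11

11


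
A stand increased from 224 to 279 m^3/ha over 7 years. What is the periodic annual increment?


PAI = (V2 - V1) / period = (279 - 224) / 7 = 55 / 7 = 7.8571 ≈ 7.86 m^3/ha/yr

7.86 m^3/ha/yr


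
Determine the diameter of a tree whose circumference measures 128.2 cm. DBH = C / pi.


DBH = C / pi = 128.2 / 3.141593 = 40.8073 ≈ 40.81 cm

40.81 cm


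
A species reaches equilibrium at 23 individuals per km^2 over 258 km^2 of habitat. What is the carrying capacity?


K = 23 * 258 = 5934 individuals

5934 individuals


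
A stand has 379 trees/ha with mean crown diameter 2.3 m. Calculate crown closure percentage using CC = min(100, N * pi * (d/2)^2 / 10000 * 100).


(d/2)^2 = (2.3/2)^2 = 1.15^2 = 1.3225
Crown area = 3.141593 * 1.3225 = 4.15476 m^2
N * area / 10000 * 100 = 379 * 4.15476 / 10000 * 100 = 15.7465
CC = min(100, 15.7465) = 15.7465 ≈ 15.7%

15.7%


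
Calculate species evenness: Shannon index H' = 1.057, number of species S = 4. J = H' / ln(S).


ln(4) = 1.38629
J = H' / ln(S) = 1.057 / 1.38629 = 0.762467 ≈ 0.7625

0.7625


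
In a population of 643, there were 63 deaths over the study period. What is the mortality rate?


Mortality rate = 63 / 643 = 0.097978 ≈ 0.0980

0.0980


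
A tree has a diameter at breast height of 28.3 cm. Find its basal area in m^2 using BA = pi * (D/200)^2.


D/200 = 28.3/200 = 0.1415 m
(D/200)^2 = 0.1415^2 = 0.02002225
BA = 3.141593 * 0.02002225 = 0.0629018 ≈ 0.0629 m^2

0.0629 m^2


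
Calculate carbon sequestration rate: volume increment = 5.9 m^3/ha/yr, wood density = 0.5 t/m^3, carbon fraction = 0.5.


C = 5.9 * 0.5 * 0.5 = 1.475 ≈ 1.48 t C/ha/yr

1.48 t C/ha/yr


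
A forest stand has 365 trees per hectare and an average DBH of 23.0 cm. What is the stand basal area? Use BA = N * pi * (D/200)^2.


(D/200)^2 = (23.0/200)^2 = 0.115^2 = 0.013225
Individual BA = 3.141593 * 0.013225 = 0.0415476 m^2
Stand BA = 365 * 0.0415476 = 15.1649 ≈ 15.16 m^2/ha

15.16 m^2/ha


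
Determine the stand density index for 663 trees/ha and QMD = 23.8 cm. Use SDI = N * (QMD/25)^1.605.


QMD/25 = 23.8/25 = 0.952
(0.952)^1.605 = exp(1.605 * ln(0.952)) = exp(1.605 * (-0.0491902)) = exp(-0.0789503) = 0.924086
SDI = 663 * 0.924086 = 612.669 ≈ 613

613


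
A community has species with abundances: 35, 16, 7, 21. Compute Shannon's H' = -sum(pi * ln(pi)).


Total N = 35 + 16 + 7 + 21 = 79
Per-species terms:
  p = 35/79 = 0.443038; ln(p) = -0.814100; p*ln(p) = 0.443038 * (-0.814100) = -0.360677
  p = 16/79 = 0.202532; ln(p) = -1.596857; p*ln(p) = 0.202532 * (-1.596857) = -0.323415
  p = 7/79 = 0.088608; ln(p) = -2.423533; p*ln(p) = 0.088608 * (-2.423533) = -0.214744
  p = 21/79 = 0.265823; ln(p) = -1.324925; p*ln(p) = 0.265823 * (-1.324925) = -0.352196
sum(p*ln(p)) = (-0.360677) + (-0.323415) + (-0.214744) + (-0.352196) = -1.251032
H' = -(-1.251032) = 1.251032 ≈ 1.2510

1.2510
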